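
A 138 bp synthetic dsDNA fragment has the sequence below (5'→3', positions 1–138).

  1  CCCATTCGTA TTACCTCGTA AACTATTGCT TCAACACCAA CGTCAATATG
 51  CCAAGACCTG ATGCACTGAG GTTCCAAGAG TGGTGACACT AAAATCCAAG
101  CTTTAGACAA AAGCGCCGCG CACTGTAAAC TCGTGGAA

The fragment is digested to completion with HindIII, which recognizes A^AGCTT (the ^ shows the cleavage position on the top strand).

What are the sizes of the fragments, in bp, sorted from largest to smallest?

The HindIII site (AAGCTT) starts at position 98.
HindIII cuts after the first base of each site, so after position 98.
Linear molecule, 1 cut → 2 fragments:
  1–98 → 98 bp
  99–138 → 40 bp
Sorted largest to smallest: 98, 40 bp.

98, 40 bp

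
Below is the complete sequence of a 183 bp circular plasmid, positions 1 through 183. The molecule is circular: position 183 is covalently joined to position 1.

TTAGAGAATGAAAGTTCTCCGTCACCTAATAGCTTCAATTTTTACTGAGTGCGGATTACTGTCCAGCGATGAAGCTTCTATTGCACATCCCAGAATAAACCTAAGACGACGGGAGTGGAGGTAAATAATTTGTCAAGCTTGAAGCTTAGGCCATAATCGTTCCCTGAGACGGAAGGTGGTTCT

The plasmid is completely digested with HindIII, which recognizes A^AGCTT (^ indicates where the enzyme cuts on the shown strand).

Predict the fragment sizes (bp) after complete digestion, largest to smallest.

HindIII sites (AAGCTT) start at positions 72, 135, 142.
HindIII cuts after the first base of each site, so after positions 72, 135, 142.
Circular molecule, 3 cuts → 3 fragments:
  73–135 → 63 bp
  136–142 → 7 bp
  143–183 then 1–72 → 41 + 72 = 113 bp
Sorted largest to smallest: 113, 63, 7 bp.

113, 63, 7 bp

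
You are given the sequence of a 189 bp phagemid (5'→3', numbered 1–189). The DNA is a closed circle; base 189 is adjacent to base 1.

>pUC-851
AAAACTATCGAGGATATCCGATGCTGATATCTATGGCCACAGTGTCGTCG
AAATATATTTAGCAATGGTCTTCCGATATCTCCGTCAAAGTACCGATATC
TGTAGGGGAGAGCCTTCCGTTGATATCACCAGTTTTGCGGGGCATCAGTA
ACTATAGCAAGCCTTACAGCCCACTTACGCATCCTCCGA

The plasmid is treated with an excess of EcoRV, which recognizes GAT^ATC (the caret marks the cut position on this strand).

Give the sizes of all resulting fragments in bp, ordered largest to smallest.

EcoRV sites (GATATC) start at positions 13, 26, 75, 95, 122.
EcoRV cuts after base 3 of each site, so after positions 15, 28, 77, 97, 124.
Circular molecule, 5 cuts → 5 fragments:
  16–28 → 13 bp
  29–77 → 49 bp
  78–97 → 20 bp
  98–124 → 27 bp
  125–189 then 1–15 → 65 + 15 = 80 bp
Sorted largest to smallest: 80, 49, 27, 20, 13 bp.

80, 49, 27, 20, 13 bp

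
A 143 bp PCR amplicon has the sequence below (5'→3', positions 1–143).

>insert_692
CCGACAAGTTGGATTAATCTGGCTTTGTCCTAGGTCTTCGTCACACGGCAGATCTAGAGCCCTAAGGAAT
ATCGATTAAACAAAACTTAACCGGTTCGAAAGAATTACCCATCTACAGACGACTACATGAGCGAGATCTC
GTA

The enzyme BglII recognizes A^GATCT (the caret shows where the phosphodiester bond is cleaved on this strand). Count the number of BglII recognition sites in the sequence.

2

AGATCT occurs starting at positions 50, 134.
BglII cuts at 2 sites.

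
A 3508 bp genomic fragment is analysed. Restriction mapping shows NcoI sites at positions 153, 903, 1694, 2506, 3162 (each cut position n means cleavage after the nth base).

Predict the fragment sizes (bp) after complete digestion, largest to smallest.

812, 791, 750, 656, 346, 153 bp

Linear molecule, 5 cuts → 6 fragments:
  153 − 0 = 153 bp
  903 − 153 = 750 bp
  1694 − 903 = 791 bp
  2506 − 1694 = 812 bp
  3162 − 2506 = 656 bp
  3508 − 3162 = 346 bp
Sorted largest to smallest: 812, 791, 750, 656, 346, 153 bp.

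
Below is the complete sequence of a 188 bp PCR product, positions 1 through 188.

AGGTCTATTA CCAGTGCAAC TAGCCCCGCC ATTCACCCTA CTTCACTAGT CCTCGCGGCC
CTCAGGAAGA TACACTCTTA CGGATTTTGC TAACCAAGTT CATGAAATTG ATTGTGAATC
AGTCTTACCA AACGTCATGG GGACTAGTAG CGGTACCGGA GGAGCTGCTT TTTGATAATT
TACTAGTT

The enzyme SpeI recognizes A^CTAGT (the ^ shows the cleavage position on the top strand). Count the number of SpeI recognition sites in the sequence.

3

ACTAGT occurs starting at positions 45, 143, 182.
SpeI cuts at 3 sites.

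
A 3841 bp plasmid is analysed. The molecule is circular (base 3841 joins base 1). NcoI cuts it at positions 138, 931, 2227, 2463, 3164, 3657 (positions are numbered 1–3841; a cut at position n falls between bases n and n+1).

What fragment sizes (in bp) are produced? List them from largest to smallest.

Circular molecule, 6 cuts → 6 fragments:
  931 − 138 = 793 bp
  2227 − 931 = 1296 bp
  2463 − 2227 = 236 bp
  3164 − 2463 = 701 bp
  3657 − 3164 = 493 bp
  wrap: 3841 − 3657 + 138 = 322 bp
Sorted largest to smallest: 1296, 793, 701, 493, 322, 236 bp.

1296, 793, 701, 493, 322, 236 bp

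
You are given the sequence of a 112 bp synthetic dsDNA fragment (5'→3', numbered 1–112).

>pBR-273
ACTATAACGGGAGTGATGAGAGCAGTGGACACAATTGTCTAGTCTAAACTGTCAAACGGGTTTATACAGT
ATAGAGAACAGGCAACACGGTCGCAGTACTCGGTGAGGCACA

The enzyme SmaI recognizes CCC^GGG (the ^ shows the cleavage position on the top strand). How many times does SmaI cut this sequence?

0

No occurrence of CCCGGG is present in the sequence.
SmaI does not cut: 0 sites.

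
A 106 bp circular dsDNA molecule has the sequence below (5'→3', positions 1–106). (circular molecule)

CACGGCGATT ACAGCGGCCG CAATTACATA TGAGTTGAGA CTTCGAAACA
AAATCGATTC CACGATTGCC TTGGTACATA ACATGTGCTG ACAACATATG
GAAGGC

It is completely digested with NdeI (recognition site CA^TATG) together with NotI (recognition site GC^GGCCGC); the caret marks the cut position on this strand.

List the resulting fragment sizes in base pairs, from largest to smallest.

68, 25, 13 bp

NdeI sites (CATATG) start at positions 27, 95.
NdeI cuts after base 2 of each site, so after positions 28, 96.
The NotI site (GCGGCCGC) starts at position 14.
NotI cuts after base 2 of each site, so after position 15.
Combined cut positions: 15, 28, 96.
Circular molecule, 3 cuts → 3 fragments:
  16–28 → 13 bp
  29–96 → 68 bp
  97–106 then 1–15 → 10 + 15 = 25 bp
Sorted largest to smallest: 68, 25, 13 bp.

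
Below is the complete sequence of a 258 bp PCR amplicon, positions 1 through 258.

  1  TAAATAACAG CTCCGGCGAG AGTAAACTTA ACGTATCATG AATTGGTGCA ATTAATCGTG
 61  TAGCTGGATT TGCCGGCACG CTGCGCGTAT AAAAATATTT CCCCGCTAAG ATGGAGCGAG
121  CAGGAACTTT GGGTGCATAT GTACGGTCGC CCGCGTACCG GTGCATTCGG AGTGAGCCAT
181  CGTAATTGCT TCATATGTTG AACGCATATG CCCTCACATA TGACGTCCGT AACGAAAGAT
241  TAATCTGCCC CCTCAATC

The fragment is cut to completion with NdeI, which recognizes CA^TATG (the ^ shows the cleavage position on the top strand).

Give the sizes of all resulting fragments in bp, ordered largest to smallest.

137, 56, 40, 13, 12 bp

NdeI sites (CATATG) start at positions 136, 192, 205, 217.
NdeI cuts after base 2 of each site, so after positions 137, 193, 206, 218.
Linear molecule, 4 cuts → 5 fragments:
  1–137 → 137 bp
  138–193 → 56 bp
  194–206 → 13 bp
  207–218 → 12 bp
  219–258 → 40 bp
Sorted largest to smallest: 137, 56, 40, 13, 12 bp.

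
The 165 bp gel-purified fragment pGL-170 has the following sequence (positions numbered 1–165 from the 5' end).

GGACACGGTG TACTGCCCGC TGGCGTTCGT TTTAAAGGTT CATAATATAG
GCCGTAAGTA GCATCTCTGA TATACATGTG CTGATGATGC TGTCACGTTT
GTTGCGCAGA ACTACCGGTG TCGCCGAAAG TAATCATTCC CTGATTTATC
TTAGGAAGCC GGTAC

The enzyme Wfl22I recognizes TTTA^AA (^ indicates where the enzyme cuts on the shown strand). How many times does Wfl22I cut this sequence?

1

TTTAAA occurs starting at position 31.
Wfl22I cuts at 1 site.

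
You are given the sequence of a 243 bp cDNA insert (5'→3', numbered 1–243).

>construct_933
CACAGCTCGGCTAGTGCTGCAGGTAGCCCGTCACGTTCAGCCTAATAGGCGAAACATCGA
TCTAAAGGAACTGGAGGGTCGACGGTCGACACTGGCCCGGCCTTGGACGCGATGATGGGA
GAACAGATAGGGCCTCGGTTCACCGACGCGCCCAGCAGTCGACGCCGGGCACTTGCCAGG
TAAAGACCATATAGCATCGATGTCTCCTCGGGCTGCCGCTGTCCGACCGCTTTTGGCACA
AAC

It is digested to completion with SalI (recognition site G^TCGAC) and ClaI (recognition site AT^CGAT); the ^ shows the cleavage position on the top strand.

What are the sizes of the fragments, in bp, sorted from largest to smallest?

73, 57, 46, 39, 21, 7 bp

SalI sites (GTCGAC) start at positions 78, 85, 158.
SalI cuts after the first base of each site, so after positions 78, 85, 158.
ClaI sites (ATCGAT) start at positions 56, 196.
ClaI cuts after base 2 of each site, so after positions 57, 197.
Combined cut positions: 57, 78, 85, 158, 197.
Linear molecule, 5 cuts → 6 fragments:
  1–57 → 57 bp
  58–78 → 21 bp
  79–85 → 7 bp
  86–158 → 73 bp
  159–197 → 39 bp
  198–243 → 46 bp
Sorted largest to smallest: 73, 57, 46, 39, 21, 7 bp.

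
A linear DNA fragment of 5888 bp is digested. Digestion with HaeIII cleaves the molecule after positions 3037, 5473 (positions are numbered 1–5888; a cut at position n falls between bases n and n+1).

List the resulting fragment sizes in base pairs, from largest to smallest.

Linear molecule, 2 cuts → 3 fragments:
  3037 − 0 = 3037 bp
  5473 − 3037 = 2436 bp
  5888 − 5473 = 415 bp
Sorted largest to smallest: 3037, 2436, 415 bp.

3037, 2436, 415 bp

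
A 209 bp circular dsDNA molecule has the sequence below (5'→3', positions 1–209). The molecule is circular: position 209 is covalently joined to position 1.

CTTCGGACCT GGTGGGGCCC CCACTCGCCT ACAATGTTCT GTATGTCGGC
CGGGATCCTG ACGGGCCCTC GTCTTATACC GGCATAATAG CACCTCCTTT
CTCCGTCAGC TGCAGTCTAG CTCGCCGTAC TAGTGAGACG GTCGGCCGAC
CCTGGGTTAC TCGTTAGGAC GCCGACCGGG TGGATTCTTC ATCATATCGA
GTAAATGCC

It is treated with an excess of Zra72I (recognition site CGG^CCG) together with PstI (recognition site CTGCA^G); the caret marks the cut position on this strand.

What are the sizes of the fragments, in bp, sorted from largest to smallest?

113, 65, 31 bp

Zra72I sites (CGGCCG) start at positions 47, 143.
Zra72I cuts after base 3 of each site, so after positions 49, 145.
The PstI site (CTGCAG) starts at position 110.
PstI cuts after base 5 of each site (before the last base), so after position 114.
Combined cut positions: 49, 114, 145.
Circular molecule, 3 cuts → 3 fragments:
  50–114 → 65 bp
  115–145 → 31 bp
  146–209 then 1–49 → 64 + 49 = 113 bp
Sorted largest to smallest: 113, 65, 31 bp.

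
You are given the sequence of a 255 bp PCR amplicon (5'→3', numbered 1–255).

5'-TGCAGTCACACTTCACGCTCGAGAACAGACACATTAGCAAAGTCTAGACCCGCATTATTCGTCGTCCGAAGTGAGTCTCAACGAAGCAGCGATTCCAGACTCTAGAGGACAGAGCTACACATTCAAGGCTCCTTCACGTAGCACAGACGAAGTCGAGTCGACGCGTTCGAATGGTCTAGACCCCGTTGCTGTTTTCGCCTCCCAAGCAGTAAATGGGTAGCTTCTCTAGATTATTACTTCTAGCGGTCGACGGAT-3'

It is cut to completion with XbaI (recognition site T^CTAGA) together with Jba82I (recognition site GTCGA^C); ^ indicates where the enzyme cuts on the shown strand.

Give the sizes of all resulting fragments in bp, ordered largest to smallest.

60, 58, 50, 43, 25, 14, 5 bp

XbaI sites (TCTAGA) start at positions 43, 101, 175, 225.
XbaI cuts after the first base of each site, so after positions 43, 101, 175, 225.
Jba82I sites (GTCGAC) start at positions 157, 246.
Jba82I cuts after base 5 of each site (before the last base), so after positions 161, 250.
Combined cut positions: 43, 101, 161, 175, 225, 250.
Linear molecule, 6 cuts → 7 fragments:
  1–43 → 43 bp
  44–101 → 58 bp
  102–161 → 60 bp
  162–175 → 14 bp
  176–225 → 50 bp
  226–250 → 25 bp
  251–255 → 5 bp
Sorted largest to smallest: 60, 58, 50, 43, 25, 14, 5 bp.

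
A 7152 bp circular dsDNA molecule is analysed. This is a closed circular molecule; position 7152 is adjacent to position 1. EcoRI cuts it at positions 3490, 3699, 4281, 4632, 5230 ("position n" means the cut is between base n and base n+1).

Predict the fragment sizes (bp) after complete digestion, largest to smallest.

5412, 598, 582, 351, 209 bp

Circular molecule, 5 cuts → 5 fragments:
  3699 − 3490 = 209 bp
  4281 − 3699 = 582 bp
  4632 − 4281 = 351 bp
  5230 − 4632 = 598 bp
  wrap: 7152 − 5230 + 3490 = 5412 bp
Sorted largest to smallest: 5412, 598, 582, 351, 209 bp.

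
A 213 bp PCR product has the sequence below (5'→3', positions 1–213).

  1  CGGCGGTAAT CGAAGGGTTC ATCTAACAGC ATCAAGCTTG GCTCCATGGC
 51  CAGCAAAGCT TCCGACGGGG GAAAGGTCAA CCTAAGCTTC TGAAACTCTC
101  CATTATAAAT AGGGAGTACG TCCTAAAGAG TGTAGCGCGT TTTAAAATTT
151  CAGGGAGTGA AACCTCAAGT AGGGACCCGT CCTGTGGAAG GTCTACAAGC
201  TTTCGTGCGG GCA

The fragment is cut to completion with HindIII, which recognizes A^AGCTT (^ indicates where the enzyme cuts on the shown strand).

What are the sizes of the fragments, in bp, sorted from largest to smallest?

113, 34, 28, 22, 16 bp

HindIII sites (AAGCTT) start at positions 34, 56, 84, 197.
HindIII cuts after the first base of each site, so after positions 34, 56, 84, 197.
Linear molecule, 4 cuts → 5 fragments:
  1–34 → 34 bp
  35–56 → 22 bp
  57–84 → 28 bp
  85–197 → 113 bp
  198–213 → 16 bp
Sorted largest to smallest: 113, 34, 28, 22, 16 bp.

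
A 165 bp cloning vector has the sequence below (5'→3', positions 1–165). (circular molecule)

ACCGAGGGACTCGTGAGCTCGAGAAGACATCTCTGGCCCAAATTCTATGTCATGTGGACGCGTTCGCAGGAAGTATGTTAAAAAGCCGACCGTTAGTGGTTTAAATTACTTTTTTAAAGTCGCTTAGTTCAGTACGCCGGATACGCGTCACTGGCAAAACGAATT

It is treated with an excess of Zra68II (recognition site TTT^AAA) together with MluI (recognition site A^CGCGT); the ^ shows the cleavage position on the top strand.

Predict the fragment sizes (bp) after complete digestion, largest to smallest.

80, 44, 28, 13 bp

Zra68II sites (TTTAAA) start at positions 100, 113.
Zra68II cuts after base 3 of each site, so after positions 102, 115.
MluI sites (ACGCGT) start at positions 58, 143.
MluI cuts after the first base of each site, so after positions 58, 143.
Combined cut positions: 58, 102, 115, 143.
Circular molecule, 4 cuts → 4 fragments:
  59–102 → 44 bp
  103–115 → 13 bp
  116–143 → 28 bp
  144–165 then 1–58 → 22 + 58 = 80 bp
Sorted largest to smallest: 80, 44, 28, 13 bp.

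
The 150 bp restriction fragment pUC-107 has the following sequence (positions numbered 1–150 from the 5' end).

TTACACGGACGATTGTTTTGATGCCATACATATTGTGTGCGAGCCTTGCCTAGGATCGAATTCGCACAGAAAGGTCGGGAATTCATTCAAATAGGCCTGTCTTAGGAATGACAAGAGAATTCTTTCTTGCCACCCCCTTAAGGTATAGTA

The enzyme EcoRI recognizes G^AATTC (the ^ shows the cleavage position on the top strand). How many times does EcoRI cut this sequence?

GAATTC occurs starting at positions 58, 79, 117.
EcoRI cuts at 3 sites.

3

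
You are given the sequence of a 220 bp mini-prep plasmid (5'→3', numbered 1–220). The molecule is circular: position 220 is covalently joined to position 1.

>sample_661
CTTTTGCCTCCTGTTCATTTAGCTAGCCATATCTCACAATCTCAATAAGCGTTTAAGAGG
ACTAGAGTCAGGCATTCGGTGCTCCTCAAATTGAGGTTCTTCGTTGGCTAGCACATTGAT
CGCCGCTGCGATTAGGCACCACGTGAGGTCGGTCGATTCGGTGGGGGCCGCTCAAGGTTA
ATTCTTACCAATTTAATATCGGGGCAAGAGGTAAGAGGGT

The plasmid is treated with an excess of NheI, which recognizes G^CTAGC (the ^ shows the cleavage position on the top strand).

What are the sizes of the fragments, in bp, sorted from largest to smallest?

NheI sites (GCTAGC) start at positions 22, 107.
NheI cuts after the first base of each site, so after positions 22, 107.
Circular molecule, 2 cuts → 2 fragments:
  23–107 → 85 bp
  108–220 then 1–22 → 113 + 22 = 135 bp
Sorted largest to smallest: 135, 85 bp.

135, 85 bp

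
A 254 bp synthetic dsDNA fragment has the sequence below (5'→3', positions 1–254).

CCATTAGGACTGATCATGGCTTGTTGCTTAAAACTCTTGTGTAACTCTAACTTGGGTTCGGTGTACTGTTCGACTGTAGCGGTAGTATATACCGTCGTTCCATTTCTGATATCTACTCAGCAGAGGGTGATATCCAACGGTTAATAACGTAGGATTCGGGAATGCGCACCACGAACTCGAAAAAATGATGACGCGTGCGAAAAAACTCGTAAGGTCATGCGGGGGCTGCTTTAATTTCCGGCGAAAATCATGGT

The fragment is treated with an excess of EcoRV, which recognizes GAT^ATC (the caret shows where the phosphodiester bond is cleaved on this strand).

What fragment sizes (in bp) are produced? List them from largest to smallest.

123, 110, 21 bp

EcoRV sites (GATATC) start at positions 108, 129.
EcoRV cuts after base 3 of each site, so after positions 110, 131.
Linear molecule, 2 cuts → 3 fragments:
  1–110 → 110 bp
  111–131 → 21 bp
  132–254 → 123 bp
Sorted largest to smallest: 123, 110, 21 bp.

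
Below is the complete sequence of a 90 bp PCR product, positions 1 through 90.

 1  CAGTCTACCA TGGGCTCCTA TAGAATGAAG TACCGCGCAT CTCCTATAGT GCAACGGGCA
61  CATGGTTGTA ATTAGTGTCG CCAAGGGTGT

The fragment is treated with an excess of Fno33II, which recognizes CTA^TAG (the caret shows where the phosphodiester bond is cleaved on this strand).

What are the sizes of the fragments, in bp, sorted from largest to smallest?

Fno33II sites (CTATAG) start at positions 18, 44.
Fno33II cuts after base 3 of each site, so after positions 20, 46.
Linear molecule, 2 cuts → 3 fragments:
  1–20 → 20 bp
  21–46 → 26 bp
  47–90 → 44 bp
Sorted largest to smallest: 44, 26, 20 bp.

44, 26, 20 bp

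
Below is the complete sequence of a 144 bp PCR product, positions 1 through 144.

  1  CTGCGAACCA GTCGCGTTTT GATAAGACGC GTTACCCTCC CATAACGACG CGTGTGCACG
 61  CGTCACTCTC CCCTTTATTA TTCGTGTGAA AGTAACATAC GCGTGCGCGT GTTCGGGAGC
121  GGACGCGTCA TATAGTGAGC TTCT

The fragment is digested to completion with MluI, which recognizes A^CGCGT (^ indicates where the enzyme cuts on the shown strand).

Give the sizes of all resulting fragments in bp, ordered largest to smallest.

MluI sites (ACGCGT) start at positions 27, 48, 58, 99, 123.
MluI cuts after the first base of each site, so after positions 27, 48, 58, 99, 123.
Linear molecule, 5 cuts → 6 fragments:
  1–27 → 27 bp
  28–48 → 21 bp
  49–58 → 10 bp
  59–99 → 41 bp
  100–123 → 24 bp
  124–144 → 21 bp
Sorted largest to smallest: 41, 27, 24, 21, 21, 10 bp.

41, 27, 24, 21, 21, 10 bp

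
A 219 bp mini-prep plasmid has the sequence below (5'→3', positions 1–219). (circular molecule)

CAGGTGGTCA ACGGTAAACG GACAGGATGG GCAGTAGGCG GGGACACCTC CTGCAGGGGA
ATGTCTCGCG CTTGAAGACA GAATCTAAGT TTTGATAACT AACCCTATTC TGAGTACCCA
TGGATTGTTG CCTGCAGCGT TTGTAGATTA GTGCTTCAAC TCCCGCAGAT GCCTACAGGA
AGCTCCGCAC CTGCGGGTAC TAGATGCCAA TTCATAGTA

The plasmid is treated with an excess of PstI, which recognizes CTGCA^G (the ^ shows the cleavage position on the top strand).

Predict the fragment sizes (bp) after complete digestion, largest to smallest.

PstI sites (CTGCAG) start at positions 51, 132.
PstI cuts after base 5 of each site (before the last base), so after positions 55, 136.
Circular molecule, 2 cuts → 2 fragments:
  56–136 → 81 bp
  137–219 then 1–55 → 83 + 55 = 138 bp
Sorted largest to smallest: 138, 81 bp.

138, 81 bp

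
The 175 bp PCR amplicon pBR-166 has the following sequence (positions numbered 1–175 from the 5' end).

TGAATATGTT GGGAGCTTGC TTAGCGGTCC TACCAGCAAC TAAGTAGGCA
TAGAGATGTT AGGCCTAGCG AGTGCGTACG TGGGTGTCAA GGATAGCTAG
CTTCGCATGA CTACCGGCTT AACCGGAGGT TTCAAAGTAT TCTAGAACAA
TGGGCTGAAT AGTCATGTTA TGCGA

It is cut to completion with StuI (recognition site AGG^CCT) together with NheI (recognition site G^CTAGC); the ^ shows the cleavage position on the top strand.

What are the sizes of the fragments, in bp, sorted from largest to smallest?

79, 63, 33 bp

The StuI site (AGGCCT) starts at position 61.
StuI cuts after base 3 of each site, so after position 63.
The NheI site (GCTAGC) starts at position 96.
NheI cuts after the first base of each site, so after position 96.
Combined cut positions: 63, 96.
Linear molecule, 2 cuts → 3 fragments:
  1–63 → 63 bp
  64–96 → 33 bp
  97–175 → 79 bp
Sorted largest to smallest: 79, 63, 33 bp.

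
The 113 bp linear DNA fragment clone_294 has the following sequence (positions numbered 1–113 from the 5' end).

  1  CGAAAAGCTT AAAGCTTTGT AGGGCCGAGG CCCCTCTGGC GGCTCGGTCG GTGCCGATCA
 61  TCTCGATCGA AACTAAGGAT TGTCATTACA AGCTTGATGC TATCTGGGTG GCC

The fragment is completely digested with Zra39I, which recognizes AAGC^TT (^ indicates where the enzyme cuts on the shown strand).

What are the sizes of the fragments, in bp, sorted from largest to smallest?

78, 20, 8, 7 bp

Zra39I sites (AAGCTT) start at positions 5, 12, 90.
Zra39I cuts after base 4 of each site, so after positions 8, 15, 93.
Linear molecule, 3 cuts → 4 fragments:
  1–8 → 8 bp
  9–15 → 7 bp
  16–93 → 78 bp
  94–113 → 20 bp
Sorted largest to smallest: 78, 20, 8, 7 bp.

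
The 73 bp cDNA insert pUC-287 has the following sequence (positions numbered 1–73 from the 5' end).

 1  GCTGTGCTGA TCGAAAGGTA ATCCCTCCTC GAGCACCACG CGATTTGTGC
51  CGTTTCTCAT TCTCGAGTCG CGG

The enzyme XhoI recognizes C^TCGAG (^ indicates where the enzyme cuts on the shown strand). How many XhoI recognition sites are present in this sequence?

CTCGAG occurs starting at positions 28, 62.
XhoI cuts at 2 sites.

2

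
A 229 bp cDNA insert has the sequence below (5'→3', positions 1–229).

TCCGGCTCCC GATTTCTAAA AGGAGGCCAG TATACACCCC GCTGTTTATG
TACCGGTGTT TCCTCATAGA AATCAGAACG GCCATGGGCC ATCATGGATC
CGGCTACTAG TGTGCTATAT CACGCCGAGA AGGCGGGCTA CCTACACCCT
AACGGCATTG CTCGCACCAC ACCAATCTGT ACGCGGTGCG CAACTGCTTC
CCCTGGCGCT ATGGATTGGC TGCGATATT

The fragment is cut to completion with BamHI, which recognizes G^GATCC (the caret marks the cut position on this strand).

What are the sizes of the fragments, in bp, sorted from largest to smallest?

133, 96 bp

The BamHI site (GGATCC) starts at position 96.
BamHI cuts after the first base of each site, so after position 96.
Linear molecule, 1 cut → 2 fragments:
  1–96 → 96 bp
  97–229 → 133 bp
Sorted largest to smallest: 133, 96 bp.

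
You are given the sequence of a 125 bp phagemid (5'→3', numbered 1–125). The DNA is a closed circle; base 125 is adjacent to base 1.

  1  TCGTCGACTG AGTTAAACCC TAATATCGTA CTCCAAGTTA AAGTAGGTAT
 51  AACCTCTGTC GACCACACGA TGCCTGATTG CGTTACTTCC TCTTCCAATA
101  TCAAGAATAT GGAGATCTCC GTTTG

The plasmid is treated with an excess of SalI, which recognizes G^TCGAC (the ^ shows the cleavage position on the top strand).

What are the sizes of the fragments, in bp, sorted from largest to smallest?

70, 55 bp

SalI sites (GTCGAC) start at positions 3, 58.
SalI cuts after the first base of each site, so after positions 3, 58.
Circular molecule, 2 cuts → 2 fragments:
  4–58 → 55 bp
  59–125 then 1–3 → 67 + 3 = 70 bp
Sorted largest to smallest: 70, 55 bp.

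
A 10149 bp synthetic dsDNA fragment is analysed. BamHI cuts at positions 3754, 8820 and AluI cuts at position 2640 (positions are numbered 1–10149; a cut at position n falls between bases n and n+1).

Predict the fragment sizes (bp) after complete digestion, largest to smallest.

Combined cut positions (sorted): 2640, 3754, 8820.
Linear molecule, 3 cuts → 4 fragments:
  2640 − 0 = 2640 bp
  3754 − 2640 = 1114 bp
  8820 − 3754 = 5066 bp
  10149 − 8820 = 1329 bp
Sorted largest to smallest: 5066, 2640, 1329, 1114 bp.

5066, 2640, 1329, 1114 bp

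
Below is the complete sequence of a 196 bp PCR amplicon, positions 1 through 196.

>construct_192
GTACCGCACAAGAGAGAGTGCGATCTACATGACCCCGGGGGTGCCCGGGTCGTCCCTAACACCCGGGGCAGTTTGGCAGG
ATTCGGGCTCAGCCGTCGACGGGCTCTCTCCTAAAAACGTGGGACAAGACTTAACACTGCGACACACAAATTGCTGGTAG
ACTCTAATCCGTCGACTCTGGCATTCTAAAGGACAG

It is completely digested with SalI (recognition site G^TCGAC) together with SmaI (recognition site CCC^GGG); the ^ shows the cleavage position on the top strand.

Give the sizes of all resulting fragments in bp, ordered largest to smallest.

76, 36, 31, 25, 18, 10 bp

SalI sites (GTCGAC) start at positions 95, 171.
SalI cuts after the first base of each site, so after positions 95, 171.
SmaI sites (CCCGGG) start at positions 34, 44, 62.
SmaI cuts after base 3 of each site, so after positions 36, 46, 64.
Combined cut positions: 36, 46, 64, 95, 171.
Linear molecule, 5 cuts → 6 fragments:
  1–36 → 36 bp
  37–46 → 10 bp
  47–64 → 18 bp
  65–95 → 31 bp
  96–171 → 76 bp
  172–196 → 25 bp
Sorted largest to smallest: 76, 36, 31, 25, 18, 10 bp.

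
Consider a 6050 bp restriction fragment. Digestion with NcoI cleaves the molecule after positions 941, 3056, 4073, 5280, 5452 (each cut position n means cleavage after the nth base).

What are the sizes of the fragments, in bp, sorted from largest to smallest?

2115, 1207, 1017, 941, 598, 172 bp

Linear molecule, 5 cuts → 6 fragments:
  941 − 0 = 941 bp
  3056 − 941 = 2115 bp
  4073 − 3056 = 1017 bp
  5280 − 4073 = 1207 bp
  5452 − 5280 = 172 bp
  6050 − 5452 = 598 bp
Sorted largest to smallest: 2115, 1207, 1017, 941, 598, 172 bp.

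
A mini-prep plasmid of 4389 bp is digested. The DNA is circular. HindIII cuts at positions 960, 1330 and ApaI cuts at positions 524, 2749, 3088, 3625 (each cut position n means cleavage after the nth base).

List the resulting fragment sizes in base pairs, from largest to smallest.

1419, 1288, 537, 436, 370, 339 bp

Combined cut positions (sorted): 524, 960, 1330, 2749, 3088, 3625.
Circular molecule, 6 cuts → 6 fragments:
  960 − 524 = 436 bp
  1330 − 960 = 370 bp
  2749 − 1330 = 1419 bp
  3088 − 2749 = 339 bp
  3625 − 3088 = 537 bp
  wrap: 4389 − 3625 + 524 = 1288 bp
Sorted largest to smallest: 1419, 1288, 537, 436, 370, 339 bp.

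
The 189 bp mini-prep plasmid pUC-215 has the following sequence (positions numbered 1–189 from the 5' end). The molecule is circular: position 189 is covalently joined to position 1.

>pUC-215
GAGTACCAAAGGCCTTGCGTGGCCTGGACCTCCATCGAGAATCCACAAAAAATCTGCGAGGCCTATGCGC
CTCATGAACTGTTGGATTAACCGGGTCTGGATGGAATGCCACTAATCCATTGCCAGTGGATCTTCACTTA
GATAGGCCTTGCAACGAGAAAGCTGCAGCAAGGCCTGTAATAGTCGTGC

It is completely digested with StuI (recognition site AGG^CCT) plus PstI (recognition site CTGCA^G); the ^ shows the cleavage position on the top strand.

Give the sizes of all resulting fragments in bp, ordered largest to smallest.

85, 49, 28, 21, 6 bp

StuI sites (AGGCCT) start at positions 10, 59, 144, 171.
StuI cuts after base 3 of each site, so after positions 12, 61, 146, 173.
The PstI site (CTGCAG) starts at position 163.
PstI cuts after base 5 of each site (before the last base), so after position 167.
Combined cut positions: 12, 61, 146, 167, 173.
Circular molecule, 5 cuts → 5 fragments:
  13–61 → 49 bp
  62–146 → 85 bp
  147–167 → 21 bp
  168–173 → 6 bp
  174–189 then 1–12 → 16 + 12 = 28 bp
Sorted largest to smallest: 85, 49, 28, 21, 6 bp.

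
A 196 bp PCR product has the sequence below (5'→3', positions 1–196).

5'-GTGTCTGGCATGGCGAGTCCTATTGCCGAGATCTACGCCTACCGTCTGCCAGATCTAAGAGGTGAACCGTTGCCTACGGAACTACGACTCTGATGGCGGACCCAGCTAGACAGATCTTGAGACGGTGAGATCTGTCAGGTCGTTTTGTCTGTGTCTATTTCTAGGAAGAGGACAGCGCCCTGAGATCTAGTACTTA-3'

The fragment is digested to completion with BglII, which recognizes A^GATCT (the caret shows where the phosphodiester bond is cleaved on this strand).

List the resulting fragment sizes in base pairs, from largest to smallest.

BglII sites (AGATCT) start at positions 29, 51, 112, 128, 183.
BglII cuts after the first base of each site, so after positions 29, 51, 112, 128, 183.
Linear molecule, 5 cuts → 6 fragments:
  1–29 → 29 bp
  30–51 → 22 bp
  52–112 → 61 bp
  113–128 → 16 bp
  129–183 → 55 bp
  184–196 → 13 bp
Sorted largest to smallest: 61, 55, 29, 22, 16, 13 bp.

61, 55, 29, 22, 16, 13 bp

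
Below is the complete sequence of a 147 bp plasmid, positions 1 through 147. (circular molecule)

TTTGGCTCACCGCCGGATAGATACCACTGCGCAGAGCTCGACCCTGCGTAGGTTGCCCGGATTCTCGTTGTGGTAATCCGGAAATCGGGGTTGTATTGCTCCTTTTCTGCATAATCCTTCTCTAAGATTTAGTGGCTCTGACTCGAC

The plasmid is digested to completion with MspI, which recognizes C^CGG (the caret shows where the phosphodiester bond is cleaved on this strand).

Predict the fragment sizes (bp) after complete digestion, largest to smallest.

MspI sites (CCGG) start at positions 13, 57, 78.
MspI cuts after the first base of each site, so after positions 13, 57, 78.
Circular molecule, 3 cuts → 3 fragments:
  14–57 → 44 bp
  58–78 → 21 bp
  79–147 then 1–13 → 69 + 13 = 82 bp
Sorted largest to smallest: 82, 44, 21 bp.

82, 44, 21 bp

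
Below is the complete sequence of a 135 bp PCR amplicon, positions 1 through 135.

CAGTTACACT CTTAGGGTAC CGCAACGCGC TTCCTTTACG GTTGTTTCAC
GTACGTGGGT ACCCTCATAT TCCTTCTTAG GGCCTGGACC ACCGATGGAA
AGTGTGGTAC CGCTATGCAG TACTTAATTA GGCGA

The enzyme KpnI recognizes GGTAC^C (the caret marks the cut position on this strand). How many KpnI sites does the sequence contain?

3

GGTACC occurs starting at positions 16, 58, 106.
KpnI cuts at 3 sites.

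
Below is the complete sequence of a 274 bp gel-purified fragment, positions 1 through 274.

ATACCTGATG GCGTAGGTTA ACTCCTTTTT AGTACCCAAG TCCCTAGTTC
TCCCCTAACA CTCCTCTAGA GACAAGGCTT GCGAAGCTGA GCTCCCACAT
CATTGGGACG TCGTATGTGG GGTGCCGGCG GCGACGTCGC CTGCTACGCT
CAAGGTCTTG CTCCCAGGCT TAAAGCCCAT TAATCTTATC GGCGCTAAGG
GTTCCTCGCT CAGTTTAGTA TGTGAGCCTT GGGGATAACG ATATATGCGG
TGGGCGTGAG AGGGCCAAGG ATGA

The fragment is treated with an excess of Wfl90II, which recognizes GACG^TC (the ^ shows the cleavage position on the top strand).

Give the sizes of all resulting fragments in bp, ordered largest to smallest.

138, 110, 26 bp

Wfl90II sites (GACGTC) start at positions 107, 133.
Wfl90II cuts after base 4 of each site, so after positions 110, 136.
Linear molecule, 2 cuts → 3 fragments:
  1–110 → 110 bp
  111–136 → 26 bp
  137–274 → 138 bp
Sorted largest to smallest: 138, 110, 26 bp.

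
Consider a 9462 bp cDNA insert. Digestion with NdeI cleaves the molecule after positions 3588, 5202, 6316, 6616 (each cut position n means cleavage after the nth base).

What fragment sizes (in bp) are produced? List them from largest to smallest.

Linear molecule, 4 cuts → 5 fragments:
  3588 − 0 = 3588 bp
  5202 − 3588 = 1614 bp
  6316 − 5202 = 1114 bp
  6616 − 6316 = 300 bp
  9462 − 6616 = 2846 bp
Sorted largest to smallest: 3588, 2846, 1614, 1114, 300 bp.

3588, 2846, 1614, 1114, 300 bp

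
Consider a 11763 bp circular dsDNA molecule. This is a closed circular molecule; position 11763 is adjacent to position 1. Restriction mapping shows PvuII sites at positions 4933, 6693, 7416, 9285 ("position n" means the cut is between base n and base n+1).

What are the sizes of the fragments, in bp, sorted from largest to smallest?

Circular molecule, 4 cuts → 4 fragments:
  6693 − 4933 = 1760 bp
  7416 − 6693 = 723 bp
  9285 − 7416 = 1869 bp
  wrap: 11763 − 9285 + 4933 = 7411 bp
Sorted largest to smallest: 7411, 1869, 1760, 723 bp.

7411, 1869, 1760, 723 bp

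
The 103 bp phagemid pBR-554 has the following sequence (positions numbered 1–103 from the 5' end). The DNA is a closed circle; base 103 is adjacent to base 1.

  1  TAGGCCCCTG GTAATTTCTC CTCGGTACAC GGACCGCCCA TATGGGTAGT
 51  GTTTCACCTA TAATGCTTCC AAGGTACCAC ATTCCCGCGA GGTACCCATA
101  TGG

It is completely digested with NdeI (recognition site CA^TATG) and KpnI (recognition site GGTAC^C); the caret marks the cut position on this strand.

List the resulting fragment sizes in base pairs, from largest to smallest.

NdeI sites (CATATG) start at positions 39, 97.
NdeI cuts after base 2 of each site, so after positions 40, 98.
KpnI sites (GGTACC) start at positions 73, 91.
KpnI cuts after base 5 of each site (before the last base), so after positions 77, 95.
Combined cut positions: 40, 77, 95, 98.
Circular molecule, 4 cuts → 4 fragments:
  41–77 → 37 bp
  78–95 → 18 bp
  96–98 → 3 bp
  99–103 then 1–40 → 5 + 40 = 45 bp
Sorted largest to smallest: 45, 37, 18, 3 bp.

45, 37, 18, 3 bp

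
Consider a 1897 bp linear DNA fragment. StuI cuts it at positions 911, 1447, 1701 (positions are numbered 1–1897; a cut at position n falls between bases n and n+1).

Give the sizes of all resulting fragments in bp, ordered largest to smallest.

Linear molecule, 3 cuts → 4 fragments:
  911 − 0 = 911 bp
  1447 − 911 = 536 bp
  1701 − 1447 = 254 bp
  1897 − 1701 = 196 bp
Sorted largest to smallest: 911, 536, 254, 196 bp.

911, 536, 254, 196 bp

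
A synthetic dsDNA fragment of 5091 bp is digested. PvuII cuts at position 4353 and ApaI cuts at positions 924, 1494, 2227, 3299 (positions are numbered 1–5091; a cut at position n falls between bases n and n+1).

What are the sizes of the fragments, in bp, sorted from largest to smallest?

Combined cut positions (sorted): 924, 1494, 2227, 3299, 4353.
Linear molecule, 5 cuts → 6 fragments:
  924 − 0 = 924 bp
  1494 − 924 = 570 bp
  2227 − 1494 = 733 bp
  3299 − 2227 = 1072 bp
  4353 − 3299 = 1054 bp
  5091 − 4353 = 738 bp
Sorted largest to smallest: 1072, 1054, 924, 738, 733, 570 bp.

1072, 1054, 924, 738, 733, 570 bp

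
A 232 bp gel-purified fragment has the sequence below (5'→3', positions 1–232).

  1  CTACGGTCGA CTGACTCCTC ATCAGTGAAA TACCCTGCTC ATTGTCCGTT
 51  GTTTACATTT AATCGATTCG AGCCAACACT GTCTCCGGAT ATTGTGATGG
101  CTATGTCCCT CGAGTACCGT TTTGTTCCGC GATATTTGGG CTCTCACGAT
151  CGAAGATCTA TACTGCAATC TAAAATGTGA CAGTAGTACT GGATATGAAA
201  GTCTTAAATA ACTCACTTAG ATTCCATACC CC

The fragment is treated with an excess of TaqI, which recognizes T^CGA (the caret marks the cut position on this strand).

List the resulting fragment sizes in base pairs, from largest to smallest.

TaqI sites (TCGA) start at positions 7, 63, 68, 110, 150.
TaqI cuts after the first base of each site, so after positions 7, 63, 68, 110, 150.
Linear molecule, 5 cuts → 6 fragments:
  1–7 → 7 bp
  8–63 → 56 bp
  64–68 → 5 bp
  69–110 → 42 bp
  111–150 → 40 bp
  151–232 → 82 bp
Sorted largest to smallest: 82, 56, 42, 40, 7, 5 bp.

82, 56, 42, 40, 7, 5 bp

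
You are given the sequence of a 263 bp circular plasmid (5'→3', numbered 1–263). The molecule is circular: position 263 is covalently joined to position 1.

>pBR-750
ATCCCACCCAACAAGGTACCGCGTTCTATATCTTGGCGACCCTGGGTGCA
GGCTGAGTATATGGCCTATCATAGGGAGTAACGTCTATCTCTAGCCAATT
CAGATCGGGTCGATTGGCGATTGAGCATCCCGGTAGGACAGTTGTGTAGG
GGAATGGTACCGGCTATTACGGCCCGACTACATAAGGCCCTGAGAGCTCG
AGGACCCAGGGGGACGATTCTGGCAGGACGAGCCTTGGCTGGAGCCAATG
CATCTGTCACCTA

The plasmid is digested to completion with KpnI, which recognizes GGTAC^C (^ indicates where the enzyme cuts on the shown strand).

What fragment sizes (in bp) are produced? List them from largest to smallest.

KpnI sites (GGTACC) start at positions 15, 156.
KpnI cuts after base 5 of each site (before the last base), so after positions 19, 160.
Circular molecule, 2 cuts → 2 fragments:
  20–160 → 141 bp
  161–263 then 1–19 → 103 + 19 = 122 bp
Sorted largest to smallest: 141, 122 bp.

141, 122 bp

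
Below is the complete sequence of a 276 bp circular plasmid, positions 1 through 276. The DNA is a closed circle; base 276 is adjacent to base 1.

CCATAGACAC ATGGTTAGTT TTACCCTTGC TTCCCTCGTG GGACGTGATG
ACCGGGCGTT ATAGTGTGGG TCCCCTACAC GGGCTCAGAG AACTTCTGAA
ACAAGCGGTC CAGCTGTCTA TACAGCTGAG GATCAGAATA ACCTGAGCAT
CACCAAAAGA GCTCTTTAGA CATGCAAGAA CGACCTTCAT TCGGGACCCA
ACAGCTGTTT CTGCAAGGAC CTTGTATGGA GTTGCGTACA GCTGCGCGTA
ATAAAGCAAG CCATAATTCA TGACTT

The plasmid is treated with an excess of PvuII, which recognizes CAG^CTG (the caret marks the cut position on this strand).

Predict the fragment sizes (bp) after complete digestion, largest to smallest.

148, 79, 37, 12 bp

PvuII sites (CAGCTG) start at positions 111, 123, 202, 239.
PvuII cuts after base 3 of each site, so after positions 113, 125, 204, 241.
Circular molecule, 4 cuts → 4 fragments:
  114–125 → 12 bp
  126–204 → 79 bp
  205–241 → 37 bp
  242–276 then 1–113 → 35 + 113 = 148 bp
Sorted largest to smallest: 148, 79, 37, 12 bp.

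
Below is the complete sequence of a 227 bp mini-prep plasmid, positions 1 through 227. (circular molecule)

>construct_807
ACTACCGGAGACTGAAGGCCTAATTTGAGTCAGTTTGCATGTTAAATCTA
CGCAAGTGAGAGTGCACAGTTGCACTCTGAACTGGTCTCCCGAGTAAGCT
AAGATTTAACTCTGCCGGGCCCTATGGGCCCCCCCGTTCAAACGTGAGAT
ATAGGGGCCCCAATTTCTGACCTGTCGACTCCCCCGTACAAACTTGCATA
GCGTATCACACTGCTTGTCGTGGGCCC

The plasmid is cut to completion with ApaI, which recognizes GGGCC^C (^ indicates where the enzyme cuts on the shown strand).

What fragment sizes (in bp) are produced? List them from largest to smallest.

122, 67, 29, 9 bp

ApaI sites (GGGCCC) start at positions 117, 126, 155, 222.
ApaI cuts after base 5 of each site (before the last base), so after positions 121, 130, 159, 226.
Circular molecule, 4 cuts → 4 fragments:
  122–130 → 9 bp
  131–159 → 29 bp
  160–226 → 67 bp
  227–227 then 1–121 → 1 + 121 = 122 bp
Sorted largest to smallest: 122, 67, 29, 9 bp.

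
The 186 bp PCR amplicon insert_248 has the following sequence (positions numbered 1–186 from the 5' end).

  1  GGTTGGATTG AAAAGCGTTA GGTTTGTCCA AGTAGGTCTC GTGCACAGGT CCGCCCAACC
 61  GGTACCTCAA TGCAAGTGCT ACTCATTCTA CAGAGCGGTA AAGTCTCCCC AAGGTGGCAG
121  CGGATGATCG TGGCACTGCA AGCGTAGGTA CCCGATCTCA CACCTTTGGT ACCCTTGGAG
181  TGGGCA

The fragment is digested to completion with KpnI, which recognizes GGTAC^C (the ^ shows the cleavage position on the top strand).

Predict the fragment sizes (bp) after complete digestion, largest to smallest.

KpnI sites (GGTACC) start at positions 61, 147, 168.
KpnI cuts after base 5 of each site (before the last base), so after positions 65, 151, 172.
Linear molecule, 3 cuts → 4 fragments:
  1–65 → 65 bp
  66–151 → 86 bp
  152–172 → 21 bp
  173–186 → 14 bp
Sorted largest to smallest: 86, 65, 21, 14 bp.

86, 65, 21, 14 bp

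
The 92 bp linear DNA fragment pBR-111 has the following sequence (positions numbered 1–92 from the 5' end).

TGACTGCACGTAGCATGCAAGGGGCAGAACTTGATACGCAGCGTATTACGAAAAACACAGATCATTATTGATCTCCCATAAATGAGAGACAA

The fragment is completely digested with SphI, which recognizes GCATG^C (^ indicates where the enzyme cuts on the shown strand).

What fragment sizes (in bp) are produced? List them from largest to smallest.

75, 17 bp

The SphI site (GCATGC) starts at position 13.
SphI cuts after base 5 of each site (before the last base), so after position 17.
Linear molecule, 1 cut → 2 fragments:
  1–17 → 17 bp
  18–92 → 75 bp
Sorted largest to smallest: 75, 17 bp.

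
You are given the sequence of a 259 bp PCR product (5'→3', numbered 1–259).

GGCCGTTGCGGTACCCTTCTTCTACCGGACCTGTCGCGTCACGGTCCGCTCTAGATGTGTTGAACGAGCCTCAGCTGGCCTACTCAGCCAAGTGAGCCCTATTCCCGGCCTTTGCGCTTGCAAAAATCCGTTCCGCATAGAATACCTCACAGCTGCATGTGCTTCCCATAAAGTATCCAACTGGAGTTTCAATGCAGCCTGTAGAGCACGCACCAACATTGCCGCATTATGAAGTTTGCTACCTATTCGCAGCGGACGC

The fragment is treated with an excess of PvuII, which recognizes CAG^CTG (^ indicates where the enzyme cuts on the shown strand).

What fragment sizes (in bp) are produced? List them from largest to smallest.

107, 78, 74 bp

PvuII sites (CAGCTG) start at positions 72, 150.
PvuII cuts after base 3 of each site, so after positions 74, 152.
Linear molecule, 2 cuts → 3 fragments:
  1–74 → 74 bp
  75–152 → 78 bp
  153–259 → 107 bp
Sorted largest to smallest: 107, 78, 74 bp.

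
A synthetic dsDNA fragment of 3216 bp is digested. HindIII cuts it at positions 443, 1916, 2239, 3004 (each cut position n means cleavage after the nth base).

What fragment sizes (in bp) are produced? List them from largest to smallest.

Linear molecule, 4 cuts → 5 fragments:
  443 − 0 = 443 bp
  1916 − 443 = 1473 bp
  2239 − 1916 = 323 bp
  3004 − 2239 = 765 bp
  3216 − 3004 = 212 bp
Sorted largest to smallest: 1473, 765, 443, 323, 212 bp.

1473, 765, 443, 323, 212 bp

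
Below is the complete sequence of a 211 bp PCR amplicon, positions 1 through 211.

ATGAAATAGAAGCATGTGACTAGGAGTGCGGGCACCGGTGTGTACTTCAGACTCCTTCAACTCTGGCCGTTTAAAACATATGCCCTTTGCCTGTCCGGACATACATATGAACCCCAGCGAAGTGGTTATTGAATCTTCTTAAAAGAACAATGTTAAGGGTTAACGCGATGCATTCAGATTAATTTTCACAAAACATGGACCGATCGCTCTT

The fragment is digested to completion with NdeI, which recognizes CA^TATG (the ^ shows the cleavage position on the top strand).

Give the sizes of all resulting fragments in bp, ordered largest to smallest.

NdeI sites (CATATG) start at positions 77, 104.
NdeI cuts after base 2 of each site, so after positions 78, 105.
Linear molecule, 2 cuts → 3 fragments:
  1–78 → 78 bp
  79–105 → 27 bp
  106–211 → 106 bp
Sorted largest to smallest: 106, 78, 27 bp.

106, 78, 27 bp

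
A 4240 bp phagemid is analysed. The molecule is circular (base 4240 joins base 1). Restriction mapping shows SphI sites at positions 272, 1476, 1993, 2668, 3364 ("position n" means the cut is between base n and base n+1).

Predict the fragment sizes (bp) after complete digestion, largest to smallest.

Circular molecule, 5 cuts → 5 fragments:
  1476 − 272 = 1204 bp
  1993 − 1476 = 517 bp
  2668 − 1993 = 675 bp
  3364 − 2668 = 696 bp
  wrap: 4240 − 3364 + 272 = 1148 bp
Sorted largest to smallest: 1204, 1148, 696, 675, 517 bp.

1204, 1148, 696, 675, 517 bp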